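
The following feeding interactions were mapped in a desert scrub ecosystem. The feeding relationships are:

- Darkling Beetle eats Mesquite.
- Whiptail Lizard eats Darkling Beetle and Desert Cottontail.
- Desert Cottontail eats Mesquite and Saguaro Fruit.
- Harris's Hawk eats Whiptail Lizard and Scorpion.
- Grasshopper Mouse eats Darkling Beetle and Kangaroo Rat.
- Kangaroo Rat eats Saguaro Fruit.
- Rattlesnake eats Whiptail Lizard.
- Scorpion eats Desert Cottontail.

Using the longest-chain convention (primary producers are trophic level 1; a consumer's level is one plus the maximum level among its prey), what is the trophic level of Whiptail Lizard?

Trophic level 3

Mesquite is a producer → level 1.
Darkling Beetle eats Mesquite → level 2.
Whiptail Lizard eats Darkling Beetle (level 2); other prey at levels: Desert Cottontail 2 → level 3.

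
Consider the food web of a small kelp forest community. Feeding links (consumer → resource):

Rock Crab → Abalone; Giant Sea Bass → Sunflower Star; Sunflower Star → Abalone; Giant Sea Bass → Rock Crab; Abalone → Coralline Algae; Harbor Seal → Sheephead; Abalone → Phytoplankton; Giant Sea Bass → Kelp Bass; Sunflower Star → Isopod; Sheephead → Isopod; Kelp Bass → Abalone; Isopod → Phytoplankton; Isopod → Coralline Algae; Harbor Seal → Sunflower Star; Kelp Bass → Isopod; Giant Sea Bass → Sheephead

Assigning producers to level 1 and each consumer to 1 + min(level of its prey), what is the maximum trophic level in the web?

4

Producers (level 1): Coralline Algae, Phytoplankton.
Following each consumer down to its lowest-level prey: Coralline Algae → Abalone → Sunflower Star → Harbor Seal (levels 1 through 4).
All prey of Harbor Seal (Sunflower Star 3, Sheephead 3) are at level 3 or above, so Harbor Seal is at level 1 + 3 = 4.
Every consumer has at least one prey at level 3 or below, so none exceeds level 4.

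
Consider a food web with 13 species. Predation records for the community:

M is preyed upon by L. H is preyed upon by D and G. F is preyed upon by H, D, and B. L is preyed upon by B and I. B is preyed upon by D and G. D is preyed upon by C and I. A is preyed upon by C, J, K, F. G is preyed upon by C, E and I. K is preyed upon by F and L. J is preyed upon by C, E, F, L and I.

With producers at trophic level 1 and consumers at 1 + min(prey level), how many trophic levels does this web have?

Producers (level 1): M, A.
Following each consumer down to its lowest-level prey: A → F → H → G (levels 1 through 4).
All prey of G (H 3, B 3) are at level 3 or above, so G is at level 1 + 3 = 4.
Every consumer has at least one prey at level 3 or below, so none exceeds level 4.

4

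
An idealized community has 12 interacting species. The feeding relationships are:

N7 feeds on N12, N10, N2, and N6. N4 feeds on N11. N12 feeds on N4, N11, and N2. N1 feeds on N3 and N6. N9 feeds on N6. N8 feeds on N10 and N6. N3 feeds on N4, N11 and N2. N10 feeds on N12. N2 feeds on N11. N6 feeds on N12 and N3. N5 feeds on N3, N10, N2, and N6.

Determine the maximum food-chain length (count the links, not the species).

4 links

One longest chain: N11 → N4 → N12 → N6 → N1.
It has 5 species and 4 links.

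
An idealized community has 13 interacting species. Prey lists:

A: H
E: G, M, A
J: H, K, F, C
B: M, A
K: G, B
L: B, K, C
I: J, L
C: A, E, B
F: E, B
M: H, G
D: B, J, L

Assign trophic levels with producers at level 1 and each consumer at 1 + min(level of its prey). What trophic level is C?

H is a producer → level 1.
A eats H → level 2.
C eats A → level 3.
No prey of C is below level 2, so 3 is the minimum.

Trophic level 3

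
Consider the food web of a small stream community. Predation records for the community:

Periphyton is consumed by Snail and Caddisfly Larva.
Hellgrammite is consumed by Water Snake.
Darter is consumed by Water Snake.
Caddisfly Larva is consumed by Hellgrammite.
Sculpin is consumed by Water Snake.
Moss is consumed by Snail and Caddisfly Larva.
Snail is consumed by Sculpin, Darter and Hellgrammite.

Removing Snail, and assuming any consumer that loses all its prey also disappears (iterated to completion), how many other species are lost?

Remove Snail.
Round 1: Sculpin (all prey gone), Darter (all prey gone) → extinct.
No further losses. Total secondary extinctions: 2.

2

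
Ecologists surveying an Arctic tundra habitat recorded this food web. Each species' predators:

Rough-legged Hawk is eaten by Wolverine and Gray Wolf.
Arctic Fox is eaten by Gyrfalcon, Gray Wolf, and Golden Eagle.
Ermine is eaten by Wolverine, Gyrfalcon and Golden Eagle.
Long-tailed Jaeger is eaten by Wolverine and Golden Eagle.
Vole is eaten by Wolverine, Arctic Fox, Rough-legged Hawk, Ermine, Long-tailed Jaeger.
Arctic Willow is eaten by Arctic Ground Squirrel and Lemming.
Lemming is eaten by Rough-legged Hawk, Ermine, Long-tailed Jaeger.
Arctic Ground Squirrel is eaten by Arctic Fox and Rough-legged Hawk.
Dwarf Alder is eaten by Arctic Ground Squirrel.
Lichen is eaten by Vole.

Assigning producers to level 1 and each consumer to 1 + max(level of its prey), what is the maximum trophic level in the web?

4

Producers (level 1): Dwarf Alder, Arctic Willow, Lichen.
Arctic Willow → Lemming → Ermine → Gyrfalcon gives Gyrfalcon level 4.
No species has a prey at level 4, so no species reaches level 5.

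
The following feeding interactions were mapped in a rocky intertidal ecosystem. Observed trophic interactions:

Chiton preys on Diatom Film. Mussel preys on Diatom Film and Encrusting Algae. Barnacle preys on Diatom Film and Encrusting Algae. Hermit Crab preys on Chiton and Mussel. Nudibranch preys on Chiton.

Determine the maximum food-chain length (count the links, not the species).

2 links

One longest chain: Encrusting Algae → Mussel → Hermit Crab.
It has 3 species and 2 links.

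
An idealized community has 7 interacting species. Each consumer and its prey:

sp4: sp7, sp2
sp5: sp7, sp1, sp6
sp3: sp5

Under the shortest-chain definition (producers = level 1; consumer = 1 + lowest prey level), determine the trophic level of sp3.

Trophic level 3

sp7 is a producer → level 1.
sp5 eats sp7 → level 2.
sp3 eats sp5 → level 3.
No prey of sp3 is below level 2, so 3 is the minimum.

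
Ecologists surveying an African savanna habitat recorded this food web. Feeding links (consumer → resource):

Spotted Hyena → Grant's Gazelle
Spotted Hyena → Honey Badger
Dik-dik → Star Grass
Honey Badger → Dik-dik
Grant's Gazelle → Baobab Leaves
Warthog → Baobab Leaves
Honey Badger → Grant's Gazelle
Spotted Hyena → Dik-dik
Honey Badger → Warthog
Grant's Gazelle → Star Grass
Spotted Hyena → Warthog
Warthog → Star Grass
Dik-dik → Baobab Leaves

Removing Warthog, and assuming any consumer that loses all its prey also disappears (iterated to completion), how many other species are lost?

Remove Warthog.
Every predator of it retains at least one other prey: Honey Badger still has Grant's Gazelle, Dik-dik; Spotted Hyena still has Grant's Gazelle, Dik-dik, Honey Badger.
No consumer loses all prey, so no secondary extinctions occur.

0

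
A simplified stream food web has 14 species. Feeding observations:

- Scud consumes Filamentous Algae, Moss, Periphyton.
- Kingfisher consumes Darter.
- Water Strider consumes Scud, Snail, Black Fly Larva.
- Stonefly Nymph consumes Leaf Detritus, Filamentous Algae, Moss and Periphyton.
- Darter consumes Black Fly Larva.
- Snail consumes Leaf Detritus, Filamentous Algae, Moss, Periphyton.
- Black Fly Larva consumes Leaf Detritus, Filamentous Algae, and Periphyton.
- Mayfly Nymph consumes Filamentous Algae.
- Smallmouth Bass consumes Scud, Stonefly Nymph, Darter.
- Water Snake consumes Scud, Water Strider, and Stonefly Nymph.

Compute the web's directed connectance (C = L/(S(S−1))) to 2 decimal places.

C = 0.14

The web has S = 14 species and L = 26 feeding links.
C = L / (S(S−1)) = 26 / 182 = 0.1429 ≈ 0.14.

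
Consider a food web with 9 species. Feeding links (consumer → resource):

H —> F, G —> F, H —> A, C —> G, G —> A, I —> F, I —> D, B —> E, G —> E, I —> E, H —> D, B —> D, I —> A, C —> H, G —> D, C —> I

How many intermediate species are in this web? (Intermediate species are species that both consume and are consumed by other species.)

Intermediate species (has both prey and predators): H, I, G.
Count: 3.

3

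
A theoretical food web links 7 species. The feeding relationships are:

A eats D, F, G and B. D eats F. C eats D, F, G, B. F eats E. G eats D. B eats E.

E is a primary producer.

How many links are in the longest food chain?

4 links

One longest chain: E → F → D → G → C.
It has 5 species and 4 links.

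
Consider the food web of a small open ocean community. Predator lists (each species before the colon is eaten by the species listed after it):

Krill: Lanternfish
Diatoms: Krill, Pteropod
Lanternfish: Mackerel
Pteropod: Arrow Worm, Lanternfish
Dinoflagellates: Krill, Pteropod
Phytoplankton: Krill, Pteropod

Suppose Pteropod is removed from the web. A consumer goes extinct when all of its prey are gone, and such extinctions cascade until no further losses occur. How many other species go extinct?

1

Remove Pteropod.
Round 1: Arrow Worm (all prey gone) → extinct.
No further losses. Total secondary extinctions: 1.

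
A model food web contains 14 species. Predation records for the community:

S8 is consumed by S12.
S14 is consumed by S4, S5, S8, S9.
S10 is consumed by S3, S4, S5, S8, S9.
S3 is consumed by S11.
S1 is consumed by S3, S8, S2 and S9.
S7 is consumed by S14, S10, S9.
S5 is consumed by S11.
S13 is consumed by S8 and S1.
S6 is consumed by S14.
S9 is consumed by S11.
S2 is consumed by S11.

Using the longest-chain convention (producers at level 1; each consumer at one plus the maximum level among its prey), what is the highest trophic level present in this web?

4

Producers (level 1): S6, S13, S7.
S6 → S14 → S8 → S12 gives S12 level 4.
No species has a prey at level 4, so no species reaches level 5.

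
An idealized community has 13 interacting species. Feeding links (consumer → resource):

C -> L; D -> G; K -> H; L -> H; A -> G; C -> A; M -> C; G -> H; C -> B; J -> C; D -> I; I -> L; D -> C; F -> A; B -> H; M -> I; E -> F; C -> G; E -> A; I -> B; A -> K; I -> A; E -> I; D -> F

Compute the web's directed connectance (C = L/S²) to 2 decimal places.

C = 0.14

The web has S = 13 species and L = 24 feeding links.
C = L / S² = 24 / 169 = 0.1420 ≈ 0.14.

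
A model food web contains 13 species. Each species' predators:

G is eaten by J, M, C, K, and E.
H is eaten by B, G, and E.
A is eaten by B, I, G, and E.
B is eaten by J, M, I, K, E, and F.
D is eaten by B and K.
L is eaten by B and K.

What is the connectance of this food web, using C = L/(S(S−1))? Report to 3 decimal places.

C = 0.141

The web has S = 13 species and L = 22 feeding links.
C = L / (S(S−1)) = 22 / 156 = 0.1410 ≈ 0.141.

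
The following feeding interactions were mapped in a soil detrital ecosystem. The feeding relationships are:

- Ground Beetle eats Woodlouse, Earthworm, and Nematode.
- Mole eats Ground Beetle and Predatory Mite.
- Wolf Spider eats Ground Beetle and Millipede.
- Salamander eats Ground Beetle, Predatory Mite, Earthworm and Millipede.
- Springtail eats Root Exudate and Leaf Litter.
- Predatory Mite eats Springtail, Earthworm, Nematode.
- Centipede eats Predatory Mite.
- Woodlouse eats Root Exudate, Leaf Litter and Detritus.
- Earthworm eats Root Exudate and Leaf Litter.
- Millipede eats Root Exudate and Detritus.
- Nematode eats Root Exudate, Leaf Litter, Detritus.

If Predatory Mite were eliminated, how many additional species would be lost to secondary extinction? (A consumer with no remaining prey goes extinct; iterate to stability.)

Remove Predatory Mite.
Round 1: Centipede (all prey gone) → extinct.
No further losses. Total secondary extinctions: 1.

1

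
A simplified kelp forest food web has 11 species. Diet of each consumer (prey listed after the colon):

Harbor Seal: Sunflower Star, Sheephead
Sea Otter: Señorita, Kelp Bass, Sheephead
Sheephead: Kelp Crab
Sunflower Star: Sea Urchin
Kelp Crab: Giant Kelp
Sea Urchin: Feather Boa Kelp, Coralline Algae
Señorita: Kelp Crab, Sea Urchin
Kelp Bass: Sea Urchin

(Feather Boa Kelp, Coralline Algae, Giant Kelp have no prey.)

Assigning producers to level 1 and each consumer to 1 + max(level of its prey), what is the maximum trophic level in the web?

Producers (level 1): Feather Boa Kelp, Coralline Algae, Giant Kelp.
Giant Kelp → Kelp Crab → Sheephead → Sea Otter gives Sea Otter level 4.
No species has a prey at level 4, so no species reaches level 5.

4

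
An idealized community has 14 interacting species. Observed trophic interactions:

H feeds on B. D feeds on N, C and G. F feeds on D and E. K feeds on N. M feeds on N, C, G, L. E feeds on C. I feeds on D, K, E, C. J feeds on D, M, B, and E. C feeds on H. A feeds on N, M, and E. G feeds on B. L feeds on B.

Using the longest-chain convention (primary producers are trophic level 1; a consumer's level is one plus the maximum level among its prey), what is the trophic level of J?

B is a producer → level 1.
H eats B → level 2.
C eats H → level 3.
M eats C (level 3); other prey at levels: N 1, L 2, G 2 → level 4.
J eats M (level 4); other prey at levels: B 1, E 4, D 4 → level 5.

Trophic level 5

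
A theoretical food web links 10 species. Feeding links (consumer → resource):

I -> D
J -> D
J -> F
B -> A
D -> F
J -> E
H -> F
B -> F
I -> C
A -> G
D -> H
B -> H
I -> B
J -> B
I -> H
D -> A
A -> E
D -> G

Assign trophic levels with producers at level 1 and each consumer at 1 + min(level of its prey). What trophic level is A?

Trophic level 2

E is a producer → level 1.
A eats E → level 2.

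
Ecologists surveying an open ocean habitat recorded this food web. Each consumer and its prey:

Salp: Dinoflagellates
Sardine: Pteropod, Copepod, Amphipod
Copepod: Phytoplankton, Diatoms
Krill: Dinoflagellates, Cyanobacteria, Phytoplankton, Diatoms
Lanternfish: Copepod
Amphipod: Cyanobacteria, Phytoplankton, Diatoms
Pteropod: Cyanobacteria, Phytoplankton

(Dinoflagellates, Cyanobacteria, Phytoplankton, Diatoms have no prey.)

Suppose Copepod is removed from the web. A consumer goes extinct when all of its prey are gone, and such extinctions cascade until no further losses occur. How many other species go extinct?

Remove Copepod.
Round 1: Lanternfish (all prey gone) → extinct.
No further losses. Total secondary extinctions: 1.

1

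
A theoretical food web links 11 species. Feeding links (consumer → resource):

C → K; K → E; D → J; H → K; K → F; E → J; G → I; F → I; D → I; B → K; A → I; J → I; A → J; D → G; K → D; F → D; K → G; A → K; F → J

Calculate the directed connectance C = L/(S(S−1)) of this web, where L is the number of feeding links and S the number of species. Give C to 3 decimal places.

C = 0.173

The web has S = 11 species and L = 19 feeding links.
C = L / (S(S−1)) = 19 / 110 = 0.1727 ≈ 0.173.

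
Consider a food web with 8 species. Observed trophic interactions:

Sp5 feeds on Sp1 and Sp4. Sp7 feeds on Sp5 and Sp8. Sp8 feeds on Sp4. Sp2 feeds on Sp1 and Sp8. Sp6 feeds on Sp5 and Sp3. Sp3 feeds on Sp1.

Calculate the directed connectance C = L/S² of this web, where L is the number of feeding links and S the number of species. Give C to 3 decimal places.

The web has S = 8 species and L = 10 feeding links.
C = L / S² = 10 / 64 = 0.1562 ≈ 0.156.

C = 0.156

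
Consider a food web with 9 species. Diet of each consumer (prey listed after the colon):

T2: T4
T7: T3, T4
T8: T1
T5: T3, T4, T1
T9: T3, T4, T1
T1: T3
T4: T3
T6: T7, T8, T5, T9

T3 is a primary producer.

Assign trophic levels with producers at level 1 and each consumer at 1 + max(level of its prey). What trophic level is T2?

T3 is a producer → level 1.
T4 eats T3 → level 2.
T2 eats T4 → level 3.

Trophic level 3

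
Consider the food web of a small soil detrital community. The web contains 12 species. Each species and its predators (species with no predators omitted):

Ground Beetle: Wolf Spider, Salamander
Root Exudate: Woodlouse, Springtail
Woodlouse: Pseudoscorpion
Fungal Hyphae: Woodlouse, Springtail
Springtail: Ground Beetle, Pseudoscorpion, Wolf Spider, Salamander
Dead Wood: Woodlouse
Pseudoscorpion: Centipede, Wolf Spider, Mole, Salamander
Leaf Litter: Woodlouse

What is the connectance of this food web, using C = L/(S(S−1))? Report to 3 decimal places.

The web has S = 12 species and L = 17 feeding links.
C = L / (S(S−1)) = 17 / 132 = 0.1288 ≈ 0.129.

C = 0.129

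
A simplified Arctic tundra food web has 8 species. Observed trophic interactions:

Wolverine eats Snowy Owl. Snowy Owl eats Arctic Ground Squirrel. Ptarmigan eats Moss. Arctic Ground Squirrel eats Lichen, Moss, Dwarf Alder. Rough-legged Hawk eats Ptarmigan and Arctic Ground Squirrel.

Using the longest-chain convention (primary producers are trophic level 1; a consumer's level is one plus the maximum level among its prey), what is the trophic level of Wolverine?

Moss is a producer → level 1.
Arctic Ground Squirrel eats Moss (level 1); other prey at levels: Lichen 1, Dwarf Alder 1 → level 2.
Snowy Owl eats Arctic Ground Squirrel → level 3.
Wolverine eats Snowy Owl → level 4.

Trophic level 4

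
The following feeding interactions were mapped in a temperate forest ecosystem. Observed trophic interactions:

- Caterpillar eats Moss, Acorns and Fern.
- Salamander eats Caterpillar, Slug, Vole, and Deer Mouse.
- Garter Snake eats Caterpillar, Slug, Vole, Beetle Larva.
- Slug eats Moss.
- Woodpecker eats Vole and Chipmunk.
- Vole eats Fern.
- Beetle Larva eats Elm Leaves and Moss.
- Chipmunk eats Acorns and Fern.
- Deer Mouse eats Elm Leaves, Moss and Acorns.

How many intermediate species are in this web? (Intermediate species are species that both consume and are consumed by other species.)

Intermediate species (has both prey and predators): Caterpillar, Deer Mouse, Slug, Vole, Beetle Larva, Chipmunk.
Count: 6.

6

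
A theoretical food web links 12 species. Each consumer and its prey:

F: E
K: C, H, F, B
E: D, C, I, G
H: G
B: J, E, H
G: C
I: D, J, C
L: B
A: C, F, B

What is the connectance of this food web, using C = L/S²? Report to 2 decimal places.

The web has S = 12 species and L = 21 feeding links.
C = L / S² = 21 / 144 = 0.1458 ≈ 0.15.

C = 0.15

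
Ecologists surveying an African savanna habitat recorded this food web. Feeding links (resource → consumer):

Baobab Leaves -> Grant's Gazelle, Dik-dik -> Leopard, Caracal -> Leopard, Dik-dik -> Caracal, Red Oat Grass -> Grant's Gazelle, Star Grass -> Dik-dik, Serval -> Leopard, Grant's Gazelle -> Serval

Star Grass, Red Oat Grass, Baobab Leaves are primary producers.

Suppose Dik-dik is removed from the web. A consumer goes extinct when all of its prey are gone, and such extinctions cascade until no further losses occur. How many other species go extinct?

Remove Dik-dik.
Round 1: Caracal (all prey gone) → extinct.
No further losses. Total secondary extinctions: 1.

1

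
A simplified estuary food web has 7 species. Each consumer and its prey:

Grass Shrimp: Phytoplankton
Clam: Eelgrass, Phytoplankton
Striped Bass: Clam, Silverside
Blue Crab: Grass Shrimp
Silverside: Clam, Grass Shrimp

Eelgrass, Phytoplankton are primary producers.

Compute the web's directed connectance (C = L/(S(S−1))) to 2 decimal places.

The web has S = 7 species and L = 8 feeding links.
C = L / (S(S−1)) = 8 / 42 = 0.1905 ≈ 0.19.

C = 0.19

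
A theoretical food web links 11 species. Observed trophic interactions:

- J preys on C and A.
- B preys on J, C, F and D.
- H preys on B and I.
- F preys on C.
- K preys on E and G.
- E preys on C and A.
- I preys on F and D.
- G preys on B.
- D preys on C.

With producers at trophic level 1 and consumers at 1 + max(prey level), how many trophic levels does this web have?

5

Producers (level 1): A, C.
A → J → B → G → K gives K level 5.
No species has a prey at level 5, so no species reaches level 6.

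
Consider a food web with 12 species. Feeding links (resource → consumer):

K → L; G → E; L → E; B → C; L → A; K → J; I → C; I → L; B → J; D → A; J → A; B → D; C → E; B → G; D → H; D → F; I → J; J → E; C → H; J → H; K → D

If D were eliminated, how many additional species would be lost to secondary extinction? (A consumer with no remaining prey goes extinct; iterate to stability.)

1

Remove D.
Round 1: F (all prey gone) → extinct.
No further losses. Total secondary extinctions: 1.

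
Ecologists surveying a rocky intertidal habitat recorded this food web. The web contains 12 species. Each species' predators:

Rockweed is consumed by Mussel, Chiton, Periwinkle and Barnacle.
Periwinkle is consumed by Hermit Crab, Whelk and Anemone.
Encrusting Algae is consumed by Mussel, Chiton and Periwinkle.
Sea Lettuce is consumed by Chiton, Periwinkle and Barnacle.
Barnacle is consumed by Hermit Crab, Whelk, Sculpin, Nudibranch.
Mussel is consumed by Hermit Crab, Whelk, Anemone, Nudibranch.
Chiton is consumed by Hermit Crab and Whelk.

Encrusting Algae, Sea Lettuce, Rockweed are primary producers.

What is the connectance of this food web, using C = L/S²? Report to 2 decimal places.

The web has S = 12 species and L = 23 feeding links.
C = L / S² = 23 / 144 = 0.1597 ≈ 0.16.

C = 0.16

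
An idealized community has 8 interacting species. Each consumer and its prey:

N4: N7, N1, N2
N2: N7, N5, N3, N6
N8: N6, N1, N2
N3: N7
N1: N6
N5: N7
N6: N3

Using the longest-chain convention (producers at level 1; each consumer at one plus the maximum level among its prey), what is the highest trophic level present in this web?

Producers (level 1): N7.
N7 → N3 → N6 → N1 → N4 gives N4 level 5.
No species has a prey at level 5, so no species reaches level 6.

5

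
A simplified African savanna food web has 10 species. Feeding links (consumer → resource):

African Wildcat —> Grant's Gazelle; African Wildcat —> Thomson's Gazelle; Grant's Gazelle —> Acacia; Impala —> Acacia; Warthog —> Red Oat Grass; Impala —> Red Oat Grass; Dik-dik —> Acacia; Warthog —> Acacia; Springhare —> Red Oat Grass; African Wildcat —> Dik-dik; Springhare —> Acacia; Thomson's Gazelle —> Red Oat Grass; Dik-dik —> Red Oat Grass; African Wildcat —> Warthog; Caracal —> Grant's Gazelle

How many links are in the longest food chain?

2 links

One longest chain: Acacia → Grant's Gazelle → Caracal.
It has 3 species and 2 links.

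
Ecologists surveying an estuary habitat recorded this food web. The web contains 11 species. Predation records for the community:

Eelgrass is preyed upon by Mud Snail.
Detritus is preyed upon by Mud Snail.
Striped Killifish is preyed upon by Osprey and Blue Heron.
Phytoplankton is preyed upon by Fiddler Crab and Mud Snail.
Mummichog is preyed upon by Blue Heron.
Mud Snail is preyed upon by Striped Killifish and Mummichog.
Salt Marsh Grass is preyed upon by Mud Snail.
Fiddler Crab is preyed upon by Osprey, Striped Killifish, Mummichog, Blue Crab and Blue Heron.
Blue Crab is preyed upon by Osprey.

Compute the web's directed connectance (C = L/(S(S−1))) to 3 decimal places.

The web has S = 11 species and L = 16 feeding links.
C = L / (S(S−1)) = 16 / 110 = 0.1455 ≈ 0.145.

C = 0.145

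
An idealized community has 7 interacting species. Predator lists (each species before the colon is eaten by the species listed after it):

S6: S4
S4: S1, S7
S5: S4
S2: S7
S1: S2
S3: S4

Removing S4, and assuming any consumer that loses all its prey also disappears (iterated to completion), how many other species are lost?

Remove S4.
Round 1: S1 (all prey gone) → extinct.
Round 2: S2 (all prey gone) → extinct.
Round 3: S7 (all prey gone) → extinct.
No further losses. Total secondary extinctions: 3.

3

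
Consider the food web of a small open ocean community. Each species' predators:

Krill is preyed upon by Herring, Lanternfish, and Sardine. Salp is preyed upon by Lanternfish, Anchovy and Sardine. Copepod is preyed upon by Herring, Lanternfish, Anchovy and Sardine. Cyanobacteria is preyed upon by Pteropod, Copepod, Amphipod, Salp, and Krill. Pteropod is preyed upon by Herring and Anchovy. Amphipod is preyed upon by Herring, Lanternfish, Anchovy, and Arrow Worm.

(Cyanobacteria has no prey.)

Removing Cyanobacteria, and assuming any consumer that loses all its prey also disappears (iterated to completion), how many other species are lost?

10

Remove Cyanobacteria.
Round 1: Salp (all prey gone), Pteropod (all prey gone), Copepod (all prey gone), Amphipod (all prey gone), Krill (all prey gone) → extinct.
Round 2: Sardine (all prey gone), Herring (all prey gone), Anchovy (all prey gone), Arrow Worm (all prey gone), Lanternfish (all prey gone) → extinct.
No further losses. Total secondary extinctions: 10.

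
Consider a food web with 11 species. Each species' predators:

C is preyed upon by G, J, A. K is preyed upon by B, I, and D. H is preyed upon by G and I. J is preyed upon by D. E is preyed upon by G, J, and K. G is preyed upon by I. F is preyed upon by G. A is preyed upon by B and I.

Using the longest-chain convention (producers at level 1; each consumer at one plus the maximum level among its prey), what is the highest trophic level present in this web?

3

Producers (level 1): H, C, E, F.
C → A → I gives I level 3.
No species has a prey at level 3, so no species reaches level 4.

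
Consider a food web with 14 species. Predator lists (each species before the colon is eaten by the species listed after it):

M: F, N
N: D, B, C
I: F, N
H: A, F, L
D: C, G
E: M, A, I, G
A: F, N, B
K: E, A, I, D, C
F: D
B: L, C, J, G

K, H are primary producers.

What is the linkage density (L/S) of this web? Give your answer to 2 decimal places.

There are L = 29 links among S = 14 species.
L/S = 29/14 = 2.0714 ≈ 2.07.

L/S = 2.07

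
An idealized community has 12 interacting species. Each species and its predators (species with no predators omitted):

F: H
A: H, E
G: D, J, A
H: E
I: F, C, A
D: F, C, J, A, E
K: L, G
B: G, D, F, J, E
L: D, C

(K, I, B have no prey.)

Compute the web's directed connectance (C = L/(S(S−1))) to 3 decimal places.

The web has S = 12 species and L = 24 feeding links.
C = L / (S(S−1)) = 24 / 132 = 0.1818 ≈ 0.182.

C = 0.182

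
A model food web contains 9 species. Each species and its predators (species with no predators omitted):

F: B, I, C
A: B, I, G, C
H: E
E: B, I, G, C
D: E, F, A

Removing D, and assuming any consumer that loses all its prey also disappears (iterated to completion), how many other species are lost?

Remove D.
Round 1: F (all prey gone), A (all prey gone) → extinct.
No further losses. Total secondary extinctions: 2.

2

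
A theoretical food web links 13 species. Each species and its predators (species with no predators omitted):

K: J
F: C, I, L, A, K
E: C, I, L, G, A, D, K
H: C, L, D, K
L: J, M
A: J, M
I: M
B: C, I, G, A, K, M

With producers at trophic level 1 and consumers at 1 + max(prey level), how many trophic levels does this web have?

Producers (level 1): H, E, B, F.
E → A → M gives M level 3.
No species has a prey at level 3, so no species reaches level 4.

3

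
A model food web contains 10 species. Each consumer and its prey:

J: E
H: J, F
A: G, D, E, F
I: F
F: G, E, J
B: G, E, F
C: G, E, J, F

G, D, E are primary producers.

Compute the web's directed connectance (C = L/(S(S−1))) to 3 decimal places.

C = 0.200

The web has S = 10 species and L = 18 feeding links.
C = L / (S(S−1)) = 18 / 90 = 0.2000 ≈ 0.200.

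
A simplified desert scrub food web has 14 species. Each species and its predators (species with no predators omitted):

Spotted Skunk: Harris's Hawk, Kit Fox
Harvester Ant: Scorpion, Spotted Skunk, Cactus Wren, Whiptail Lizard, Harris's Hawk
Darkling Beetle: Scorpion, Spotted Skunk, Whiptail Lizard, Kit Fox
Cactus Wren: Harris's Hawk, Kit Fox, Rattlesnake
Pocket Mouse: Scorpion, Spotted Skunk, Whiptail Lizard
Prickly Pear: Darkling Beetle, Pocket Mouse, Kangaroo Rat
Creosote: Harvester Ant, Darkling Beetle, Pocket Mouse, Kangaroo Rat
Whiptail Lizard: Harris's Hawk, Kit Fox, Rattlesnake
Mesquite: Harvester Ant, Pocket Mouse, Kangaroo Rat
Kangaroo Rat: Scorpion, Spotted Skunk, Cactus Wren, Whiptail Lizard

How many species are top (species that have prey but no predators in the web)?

4

Top species (has prey, but nothing eats it): Scorpion, Harris's Hawk, Kit Fox, Rattlesnake.
Count: 4.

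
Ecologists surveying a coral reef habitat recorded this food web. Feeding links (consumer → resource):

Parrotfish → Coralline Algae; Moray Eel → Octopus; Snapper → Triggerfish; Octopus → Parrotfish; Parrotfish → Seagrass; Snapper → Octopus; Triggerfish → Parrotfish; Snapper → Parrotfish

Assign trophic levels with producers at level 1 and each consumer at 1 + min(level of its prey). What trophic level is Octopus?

Trophic level 3

Coralline Algae is a producer → level 1.
Parrotfish eats Coralline Algae → level 2.
Octopus eats Parrotfish → level 3.
No prey of Octopus is below level 2, so 3 is the minimum.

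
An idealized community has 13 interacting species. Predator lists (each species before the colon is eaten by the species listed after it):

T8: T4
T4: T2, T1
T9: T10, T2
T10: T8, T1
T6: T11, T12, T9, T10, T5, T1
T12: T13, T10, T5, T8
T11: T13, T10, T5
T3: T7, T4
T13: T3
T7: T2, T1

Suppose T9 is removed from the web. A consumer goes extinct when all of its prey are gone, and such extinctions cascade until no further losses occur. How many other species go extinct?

0

Remove T9.
Every predator of it retains at least one other prey: T10 still has T6, T11, T12; T2 still has T7, T4.
No consumer loses all prey, so no secondary extinctions occur.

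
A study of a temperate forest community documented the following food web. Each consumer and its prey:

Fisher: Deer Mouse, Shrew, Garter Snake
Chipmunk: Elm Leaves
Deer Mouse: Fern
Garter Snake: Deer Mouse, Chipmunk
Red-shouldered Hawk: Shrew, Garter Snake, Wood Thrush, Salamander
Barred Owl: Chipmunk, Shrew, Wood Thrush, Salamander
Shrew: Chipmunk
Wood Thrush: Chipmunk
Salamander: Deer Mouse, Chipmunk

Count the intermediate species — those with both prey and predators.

6

Intermediate species (has both prey and predators): Deer Mouse, Chipmunk, Shrew, Garter Snake, Wood Thrush, Salamander.
Count: 6.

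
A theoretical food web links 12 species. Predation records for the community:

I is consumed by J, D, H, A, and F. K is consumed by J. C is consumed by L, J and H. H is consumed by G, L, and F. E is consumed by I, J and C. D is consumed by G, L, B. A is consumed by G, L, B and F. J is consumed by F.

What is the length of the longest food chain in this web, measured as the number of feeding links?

3 links

One longest chain: E → I → D → B.
It has 4 species and 3 links.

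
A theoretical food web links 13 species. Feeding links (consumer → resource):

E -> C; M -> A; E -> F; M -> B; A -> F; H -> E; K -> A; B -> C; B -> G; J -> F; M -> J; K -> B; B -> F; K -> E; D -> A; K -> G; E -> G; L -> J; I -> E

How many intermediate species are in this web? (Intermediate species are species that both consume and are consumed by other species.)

4

Intermediate species (has both prey and predators): B, E, J, A.
Count: 4.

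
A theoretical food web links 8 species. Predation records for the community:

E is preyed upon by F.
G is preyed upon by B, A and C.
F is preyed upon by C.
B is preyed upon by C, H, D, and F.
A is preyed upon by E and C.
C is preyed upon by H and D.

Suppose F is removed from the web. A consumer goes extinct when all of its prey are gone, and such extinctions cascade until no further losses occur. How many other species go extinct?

0

Remove F.
Every predator of it retains at least one other prey: C still has G, A, B.
No consumer loses all prey, so no secondary extinctions occur.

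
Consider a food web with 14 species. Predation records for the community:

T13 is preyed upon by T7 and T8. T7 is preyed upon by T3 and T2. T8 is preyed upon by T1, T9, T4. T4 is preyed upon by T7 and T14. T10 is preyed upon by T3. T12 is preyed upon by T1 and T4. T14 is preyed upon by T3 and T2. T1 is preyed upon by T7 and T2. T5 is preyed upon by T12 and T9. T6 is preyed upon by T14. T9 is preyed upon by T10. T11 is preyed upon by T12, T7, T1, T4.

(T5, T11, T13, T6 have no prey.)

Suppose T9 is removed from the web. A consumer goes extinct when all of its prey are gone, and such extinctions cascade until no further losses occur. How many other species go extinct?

Remove T9.
Round 1: T10 (all prey gone) → extinct.
No further losses. Total secondary extinctions: 1.

1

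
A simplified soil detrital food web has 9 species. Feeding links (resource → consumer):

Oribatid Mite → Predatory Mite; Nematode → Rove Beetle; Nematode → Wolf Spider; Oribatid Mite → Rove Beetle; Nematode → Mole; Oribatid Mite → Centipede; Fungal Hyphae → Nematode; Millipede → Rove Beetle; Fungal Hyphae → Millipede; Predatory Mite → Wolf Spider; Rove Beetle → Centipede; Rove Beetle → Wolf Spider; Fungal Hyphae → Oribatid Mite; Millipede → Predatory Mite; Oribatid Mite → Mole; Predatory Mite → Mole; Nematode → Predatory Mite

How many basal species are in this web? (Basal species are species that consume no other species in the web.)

Basal species (no prey listed): Fungal Hyphae.
Count: 1.

1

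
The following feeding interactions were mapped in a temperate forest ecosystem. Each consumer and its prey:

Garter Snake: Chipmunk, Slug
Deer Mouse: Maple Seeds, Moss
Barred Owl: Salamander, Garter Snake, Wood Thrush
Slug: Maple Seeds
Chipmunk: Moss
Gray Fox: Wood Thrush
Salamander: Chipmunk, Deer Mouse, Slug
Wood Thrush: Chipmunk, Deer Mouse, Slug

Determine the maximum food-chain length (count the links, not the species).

One longest chain: Moss → Chipmunk → Wood Thrush → Gray Fox.
It has 4 species and 3 links.

3 links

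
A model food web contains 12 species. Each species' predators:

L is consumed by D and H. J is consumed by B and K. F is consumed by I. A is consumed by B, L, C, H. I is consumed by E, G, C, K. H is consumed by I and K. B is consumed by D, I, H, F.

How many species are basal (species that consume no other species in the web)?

2

Basal species (no prey listed): A, J.
Count: 2.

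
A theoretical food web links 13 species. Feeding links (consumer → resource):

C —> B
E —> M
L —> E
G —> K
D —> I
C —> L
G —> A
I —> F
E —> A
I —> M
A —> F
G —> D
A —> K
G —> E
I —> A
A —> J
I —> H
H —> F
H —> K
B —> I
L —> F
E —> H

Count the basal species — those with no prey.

Basal species (no prey listed): K, F, M, J.
Count: 4.

4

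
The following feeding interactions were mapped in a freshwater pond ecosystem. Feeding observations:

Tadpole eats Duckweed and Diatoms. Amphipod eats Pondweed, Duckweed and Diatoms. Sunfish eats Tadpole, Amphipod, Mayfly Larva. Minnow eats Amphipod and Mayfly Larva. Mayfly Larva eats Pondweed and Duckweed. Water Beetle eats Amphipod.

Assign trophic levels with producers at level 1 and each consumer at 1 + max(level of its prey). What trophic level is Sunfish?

Trophic level 3

Diatoms is a producer → level 1.
Amphipod eats Diatoms (level 1); other prey at levels: Pondweed 1, Duckweed 1 → level 2.
Sunfish eats Amphipod (level 2); other prey at levels: Mayfly Larva 2, Tadpole 2 → level 3.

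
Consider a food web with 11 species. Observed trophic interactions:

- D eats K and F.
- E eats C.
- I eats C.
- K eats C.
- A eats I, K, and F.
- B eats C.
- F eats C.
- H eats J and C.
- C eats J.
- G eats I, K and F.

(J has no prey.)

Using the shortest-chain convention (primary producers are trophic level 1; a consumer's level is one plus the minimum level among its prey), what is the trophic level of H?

J is a producer → level 1.
H eats J → level 2.

Trophic level 2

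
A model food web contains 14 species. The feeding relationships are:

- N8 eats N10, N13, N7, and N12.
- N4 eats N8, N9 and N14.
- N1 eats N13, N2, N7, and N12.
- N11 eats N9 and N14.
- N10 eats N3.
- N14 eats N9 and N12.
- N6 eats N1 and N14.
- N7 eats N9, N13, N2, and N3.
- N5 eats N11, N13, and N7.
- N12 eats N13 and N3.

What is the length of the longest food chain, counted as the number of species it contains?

One longest chain: N3 → N12 → N14 → N11 → N5.
It has 5 species and 4 links.

5 species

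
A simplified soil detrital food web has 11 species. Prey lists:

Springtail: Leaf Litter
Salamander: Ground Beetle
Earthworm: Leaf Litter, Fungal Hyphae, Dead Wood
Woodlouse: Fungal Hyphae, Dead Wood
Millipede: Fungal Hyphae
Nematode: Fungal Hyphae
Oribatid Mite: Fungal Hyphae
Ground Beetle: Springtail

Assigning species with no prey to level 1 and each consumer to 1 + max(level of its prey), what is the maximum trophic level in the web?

4

Basal resources (level 1): Leaf Litter, Fungal Hyphae, Dead Wood.
Leaf Litter → Springtail → Ground Beetle → Salamander gives Salamander level 4.
No species has a prey at level 4, so no species reaches level 5.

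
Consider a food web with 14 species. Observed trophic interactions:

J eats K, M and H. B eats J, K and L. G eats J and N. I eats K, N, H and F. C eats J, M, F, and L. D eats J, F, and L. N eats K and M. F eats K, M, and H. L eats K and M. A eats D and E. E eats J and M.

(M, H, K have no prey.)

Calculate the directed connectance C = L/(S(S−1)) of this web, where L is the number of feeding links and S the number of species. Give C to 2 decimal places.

The web has S = 14 species and L = 30 feeding links.
C = L / (S(S−1)) = 30 / 182 = 0.1648 ≈ 0.16.

C = 0.16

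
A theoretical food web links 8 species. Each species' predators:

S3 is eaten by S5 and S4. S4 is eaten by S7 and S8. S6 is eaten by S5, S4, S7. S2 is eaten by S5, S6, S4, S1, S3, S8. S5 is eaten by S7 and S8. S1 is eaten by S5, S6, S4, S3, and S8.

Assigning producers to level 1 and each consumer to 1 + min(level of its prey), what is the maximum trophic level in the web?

Producers (level 1): S2.
Following each consumer down to its lowest-level prey: S2 → S6 → S7 (levels 1 through 3).
All prey of S7 (S6 2, S5 2, S4 2) are at level 2 or above, so S7 is at level 1 + 2 = 3.
Every consumer has at least one prey at level 2 or below, so none exceeds level 3.

3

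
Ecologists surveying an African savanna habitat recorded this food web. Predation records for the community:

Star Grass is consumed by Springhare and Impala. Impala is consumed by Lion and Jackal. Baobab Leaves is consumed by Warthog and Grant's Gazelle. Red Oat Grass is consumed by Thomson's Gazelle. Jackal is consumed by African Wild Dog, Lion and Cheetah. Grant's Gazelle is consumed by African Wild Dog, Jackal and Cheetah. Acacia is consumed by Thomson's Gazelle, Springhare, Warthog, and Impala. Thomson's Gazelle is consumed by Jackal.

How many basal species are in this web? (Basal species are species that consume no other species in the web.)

4

Basal species (no prey listed): Acacia, Red Oat Grass, Star Grass, Baobab Leaves.
Count: 4.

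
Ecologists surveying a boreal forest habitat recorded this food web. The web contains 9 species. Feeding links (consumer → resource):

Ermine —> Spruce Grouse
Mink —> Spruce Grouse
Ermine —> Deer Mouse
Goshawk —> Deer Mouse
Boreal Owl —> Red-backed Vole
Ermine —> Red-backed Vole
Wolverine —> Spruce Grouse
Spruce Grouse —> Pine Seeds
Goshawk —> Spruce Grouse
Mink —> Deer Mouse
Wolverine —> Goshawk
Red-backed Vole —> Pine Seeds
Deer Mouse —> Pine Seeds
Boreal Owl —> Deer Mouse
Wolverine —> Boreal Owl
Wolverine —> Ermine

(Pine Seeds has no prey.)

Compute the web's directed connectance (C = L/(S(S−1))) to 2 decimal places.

The web has S = 9 species and L = 16 feeding links.
C = L / (S(S−1)) = 16 / 72 = 0.2222 ≈ 0.22.

C = 0.22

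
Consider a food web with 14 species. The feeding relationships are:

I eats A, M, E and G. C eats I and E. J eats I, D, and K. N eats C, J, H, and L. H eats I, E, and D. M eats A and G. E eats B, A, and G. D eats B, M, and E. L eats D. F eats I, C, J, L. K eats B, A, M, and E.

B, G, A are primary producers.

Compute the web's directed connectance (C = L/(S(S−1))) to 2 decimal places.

C = 0.18

The web has S = 14 species and L = 33 feeding links.
C = L / (S(S−1)) = 33 / 182 = 0.1813 ≈ 0.18.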